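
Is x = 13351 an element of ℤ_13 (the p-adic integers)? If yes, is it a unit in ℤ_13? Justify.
x ∈ ℤ_13 but not a unit; v_13(x) = 2 > 0

ℤ_13 = {x ∈ ℚ_13 : v_13(x) ≥ 0} and ℤ_13^× = {x ∈ ℤ_13 : v_13(x) = 0}. Here v_13(13351) = v_13(num) − v_13(den) = 2; compare against these criteria.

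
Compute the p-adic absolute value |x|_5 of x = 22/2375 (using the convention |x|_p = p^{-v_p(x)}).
|22/2375|_5 = 125

Step 1 — compute v_5(x) by factoring powers of 5 out of the numerator and denominator: v_5(22/2375) = -3. Step 2 — apply |x|_p = p^{-v_p(x)} = 5^{3} = 125.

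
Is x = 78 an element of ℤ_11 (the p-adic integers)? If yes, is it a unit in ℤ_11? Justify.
x ∈ ℤ_11^× (unit); v_11(x) = 0

ℤ_11 = {x ∈ ℚ_11 : v_11(x) ≥ 0} and ℤ_11^× = {x ∈ ℤ_11 : v_11(x) = 0}. Here v_11(78) = v_11(num) − v_11(den) = 0; compare against these criteria.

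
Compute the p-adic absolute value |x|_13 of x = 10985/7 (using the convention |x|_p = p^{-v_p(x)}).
|10985/7|_13 = 1/2197

Step 1 — compute v_13(x) by factoring powers of 13 out of the numerator and denominator: v_13(10985/7) = 3. Step 2 — apply |x|_p = p^{-v_p(x)} = 13^{-3} = 1/2197.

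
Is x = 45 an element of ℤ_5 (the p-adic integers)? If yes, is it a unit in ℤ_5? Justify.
x ∈ ℤ_5 but not a unit; v_5(x) = 1 > 0

ℤ_5 = {x ∈ ℚ_5 : v_5(x) ≥ 0} and ℤ_5^× = {x ∈ ℤ_5 : v_5(x) = 0}. Here v_5(45) = v_5(num) − v_5(den) = 1; compare against these criteria.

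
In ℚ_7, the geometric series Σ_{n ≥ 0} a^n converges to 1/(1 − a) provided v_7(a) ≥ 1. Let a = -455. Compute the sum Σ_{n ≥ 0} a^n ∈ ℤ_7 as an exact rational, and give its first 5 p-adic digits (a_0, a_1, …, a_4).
Σ a^n = 1/(1 − a) = 1/456;  first 5 digits = (1, 5, 1, 6, 6)

v_7(a) = 1 ≥ 1, so the series converges in ℤ_7 to 1/(1 − a) = 1/(1 − (-455)) = 1/456. Expand this rational in ℤ_7: compute digits iteratively via d_i = x_i mod 7, x_{i+1} = (x_i − d_i)/7. The first 5 digits are (1, 5, 1, 6, 6).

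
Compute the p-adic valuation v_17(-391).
v_17(-391) = 1

v_17(n) is the largest exponent k such that 17^k divides n. Factor out: -391 = -17^1 · 23. (Sign doesn't affect v_p.) So v_17(-391) = 1.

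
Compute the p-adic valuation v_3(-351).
v_3(-351) = 3

v_3(n) is the largest exponent k such that 3^k divides n. Factor out: -351 = -3^3 · 13. (Sign doesn't affect v_p.) So v_3(-351) = 3.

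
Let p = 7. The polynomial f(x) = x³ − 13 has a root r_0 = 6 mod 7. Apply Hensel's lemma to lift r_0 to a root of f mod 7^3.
r_2 = 216 (mod 343)

Hensel: r_{i+1} = r_i − f(r_i)/f′(r_i) mod 7^{i+2}, where f′(x) = 3x². Iterate:
  r_0 = 6 (mod 7)
  r_1 = 20 (mod 49)
  r_2 = 216 (mod 343)
Final: r = 216 with f(r) ≡ 0 mod 7^3.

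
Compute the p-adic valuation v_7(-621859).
v_7(-621859) = 5

v_7(n) is the largest exponent k such that 7^k divides n. Factor out: -621859 = -7^5 · 37. (Sign doesn't affect v_p.) So v_7(-621859) = 5.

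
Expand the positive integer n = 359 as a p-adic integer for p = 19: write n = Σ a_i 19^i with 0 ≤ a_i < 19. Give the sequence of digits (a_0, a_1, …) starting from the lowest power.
(a_0, a_1, …) = (17, 18)

Repeated division by 19 gives the digits low-to-high: 359 = 17 + 18·19^1. Digit sequence: (17, 18).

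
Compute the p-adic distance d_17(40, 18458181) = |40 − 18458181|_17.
d_17(40, 18458181) = 1/1419857

Step 1 — x − y = 40 − 18458181 = -18458141. Step 2 — v_17(-18458141) = 5 (factor: -18458141 = −(17^5 · 13); the sign does not affect v_p). Step 3 — |x − y|_17 = 17^{-5} = 1/1419857.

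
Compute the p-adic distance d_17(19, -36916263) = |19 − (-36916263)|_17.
d_17(19, -36916263) = 1/1419857

Step 1 — x − y = 19 − (-36916263) = 36916282. Step 2 — v_17(36916282) = 5 (factor: 36916282 = (17^5 · 26); the sign does not affect v_p). Step 3 — |x − y|_17 = 17^{-5} = 1/1419857.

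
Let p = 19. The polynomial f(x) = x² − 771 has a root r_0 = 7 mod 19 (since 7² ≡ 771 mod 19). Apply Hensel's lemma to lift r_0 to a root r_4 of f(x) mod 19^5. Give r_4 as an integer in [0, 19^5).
r_4 = 1526676 (mod 2476099)

Hensel's recurrence: r_{i+1} = r_i − f(r_i)·(f′(r_i))^{-1} mod 19^{i+2}, with f′(x) = 2x. Iterate:
  r_0 = 7 (mod 19)
  r_1 = 7 (mod 361)
  r_2 = 3978 (mod 6859)
  r_3 = 93145 (mod 130321)
  r_4 = 1526676 (mod 2476099)
Final: r_4 = 1526676, and one checks f(r_4) ≡ 0 mod 19^5.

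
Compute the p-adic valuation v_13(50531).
v_13(50531) = 3

v_13(n) is the largest exponent k such that 13^k divides n. Factor out: 50531 = 13^3 · 23. (Sign doesn't affect v_p.) So v_13(50531) = 3.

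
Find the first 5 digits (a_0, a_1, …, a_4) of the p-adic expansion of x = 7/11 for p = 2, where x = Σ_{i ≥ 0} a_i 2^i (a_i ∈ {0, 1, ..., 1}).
(a_0, …, a_4) = (1, 0, 1, 0, 1)

v_2(7/11) = 0 (numerator and denominator both coprime to 2), so x ∈ ℤ_2^×. Compute digits iteratively via a_i = x_i mod 2, x_{i+1} = (x_i − a_i)/2, with x_0 = x:
  x_0 = 7/11;  a_0 = 1;  x_1 = (x_0 − 1)/2 = -2/11
  x_1 = -2/11;  a_1 = 0;  x_2 = (x_1 − 0)/2 = -1/11
  x_2 = -1/11;  a_2 = 1;  x_3 = (x_2 − 1)/2 = -6/11
  x_3 = -6/11;  a_3 = 0;  x_4 = (x_3 − 0)/2 = -3/11
  x_4 = -3/11;  a_4 = 1;  x_5 = (x_4 − 1)/2 = -7/11
Digits: (1, 0, 1, 0, 1).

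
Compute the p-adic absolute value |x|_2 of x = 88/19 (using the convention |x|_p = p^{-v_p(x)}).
|88/19|_2 = 1/8

Step 1 — compute v_2(x) by factoring powers of 2 out of the numerator and denominator: v_2(88/19) = 3. Step 2 — apply |x|_p = p^{-v_p(x)} = 2^{-3} = 1/8.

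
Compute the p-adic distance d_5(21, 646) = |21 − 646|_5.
d_5(21, 646) = 1/625

Step 1 — x − y = 21 − 646 = -625. Step 2 — v_5(-625) = 4 (factor: -625 = −(5^4 · 1); the sign does not affect v_p). Step 3 — |x − y|_5 = 5^{-4} = 1/625.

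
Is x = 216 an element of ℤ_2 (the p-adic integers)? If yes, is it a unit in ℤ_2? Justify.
x ∈ ℤ_2 but not a unit; v_2(x) = 3 > 0

ℤ_2 = {x ∈ ℚ_2 : v_2(x) ≥ 0} and ℤ_2^× = {x ∈ ℤ_2 : v_2(x) = 0}. Here v_2(216) = v_2(num) − v_2(den) = 3; compare against these criteria.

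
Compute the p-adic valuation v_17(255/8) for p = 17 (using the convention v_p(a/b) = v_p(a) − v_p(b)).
v_17(255/8) = 1

Factor powers of 17 from the numerator and denominator of the reduced fraction: 255 = 17^1 · 15 and 8 = 17^0 · 8. Apply v_p(a/b) = v_p(a) − v_p(b): v_17(255/8) = 1 − 0 = 1.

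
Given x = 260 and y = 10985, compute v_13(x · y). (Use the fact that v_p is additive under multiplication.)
v_13(2856100) = 4

v_p(x) = 1 (factor: 260 = 13^1 · 20); v_p(y) = 3 (factor: 10985 = 13^3 · 5). Additivity: v_p(xy) = v_p(x) + v_p(y) = 1 + 3 = 4. (Direct check: xy = 2856100 = 13^4 · (100).)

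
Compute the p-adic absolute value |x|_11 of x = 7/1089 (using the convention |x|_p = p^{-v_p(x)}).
|7/1089|_11 = 121

Step 1 — compute v_11(x) by factoring powers of 11 out of the numerator and denominator: v_11(7/1089) = -2. Step 2 — apply |x|_p = p^{-v_p(x)} = 11^{2} = 121.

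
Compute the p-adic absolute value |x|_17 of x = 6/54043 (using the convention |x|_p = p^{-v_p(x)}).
|6/54043|_17 = 4913

Step 1 — compute v_17(x) by factoring powers of 17 out of the numerator and denominator: v_17(6/54043) = -3. Step 2 — apply |x|_p = p^{-v_p(x)} = 17^{3} = 4913.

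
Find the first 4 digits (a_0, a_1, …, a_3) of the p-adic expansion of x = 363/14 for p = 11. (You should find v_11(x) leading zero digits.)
(a_0, …, a_3) = (0, 0, 1, 7)

v_11(363/14) = 2, so a_0 = ... = a_1 = 0. Factor out: x = 11^2 · u with u = 3/14 a unit in ℤ_11. Expand u iteratively via a_{v+i} = u_i mod 11, u_{i+1} = (u_i − a_{v+i})/11:
  u_0 = 3/14;  a_2 = 1;  u_1 = (u_0 − 1)/11 = -1/14
  u_1 = -1/14;  a_3 = 7;  u_2 = (u_1 − 7)/11 = -9/14
Digits: (0, 0, 1, 7).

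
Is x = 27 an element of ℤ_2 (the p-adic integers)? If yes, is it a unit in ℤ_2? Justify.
x ∈ ℤ_2^× (unit); v_2(x) = 0

ℤ_2 = {x ∈ ℚ_2 : v_2(x) ≥ 0} and ℤ_2^× = {x ∈ ℤ_2 : v_2(x) = 0}. Here v_2(27) = v_2(num) − v_2(den) = 0; compare against these criteria.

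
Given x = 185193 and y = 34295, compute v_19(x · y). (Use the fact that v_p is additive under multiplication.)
v_19(6351193935) = 6

v_p(x) = 3 (factor: 185193 = 19^3 · 27); v_p(y) = 3 (factor: 34295 = 19^3 · 5). Additivity: v_p(xy) = v_p(x) + v_p(y) = 3 + 3 = 6. (Direct check: xy = 6351193935 = 19^6 · (135).)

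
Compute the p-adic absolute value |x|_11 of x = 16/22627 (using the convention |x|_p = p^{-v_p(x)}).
|16/22627|_11 = 1331

Step 1 — compute v_11(x) by factoring powers of 11 out of the numerator and denominator: v_11(16/22627) = -3. Step 2 — apply |x|_p = p^{-v_p(x)} = 11^{3} = 1331.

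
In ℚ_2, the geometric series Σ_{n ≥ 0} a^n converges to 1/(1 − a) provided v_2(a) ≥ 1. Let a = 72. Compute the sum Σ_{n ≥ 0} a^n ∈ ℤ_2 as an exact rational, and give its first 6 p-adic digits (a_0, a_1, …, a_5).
Σ a^n = 1/(1 − a) = -1/71;  first 6 digits = (1, 0, 0, 1, 0, 0)

v_2(a) = 3 ≥ 1, so the series converges in ℤ_2 to 1/(1 − a) = 1/(1 − 72) = -1/71. Expand this rational in ℤ_2: compute digits iteratively via d_i = x_i mod 2, x_{i+1} = (x_i − d_i)/2. The first 6 digits are (1, 0, 0, 1, 0, 0).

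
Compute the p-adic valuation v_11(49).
v_11(49) = 0

v_11(n) is the largest exponent k such that 11^k divides n. Factor out: 49 = 11^0 · 49. (Sign doesn't affect v_p.) So v_11(49) = 0.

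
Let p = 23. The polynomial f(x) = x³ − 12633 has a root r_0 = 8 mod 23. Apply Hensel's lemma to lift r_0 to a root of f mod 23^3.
r_2 = 9921 (mod 12167)

Hensel: r_{i+1} = r_i − f(r_i)/f′(r_i) mod 23^{i+2}, where f′(x) = 3x². Iterate:
  r_0 = 8 (mod 23)
  r_1 = 399 (mod 529)
  r_2 = 9921 (mod 12167)
Final: r = 9921 with f(r) ≡ 0 mod 23^3.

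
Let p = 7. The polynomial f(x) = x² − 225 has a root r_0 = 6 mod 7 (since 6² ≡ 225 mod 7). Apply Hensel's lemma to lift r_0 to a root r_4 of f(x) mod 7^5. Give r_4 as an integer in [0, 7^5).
r_4 = 16792 (mod 16807)

Hensel's recurrence: r_{i+1} = r_i − f(r_i)·(f′(r_i))^{-1} mod 7^{i+2}, with f′(x) = 2x. Iterate:
  r_0 = 6 (mod 7)
  r_1 = 34 (mod 49)
  r_2 = 328 (mod 343)
  r_3 = 2386 (mod 2401)
  r_4 = 16792 (mod 16807)
Final: r_4 = 16792, and one checks f(r_4) ≡ 0 mod 7^5.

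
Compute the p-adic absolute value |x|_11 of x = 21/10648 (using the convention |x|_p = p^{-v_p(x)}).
|21/10648|_11 = 1331

Step 1 — compute v_11(x) by factoring powers of 11 out of the numerator and denominator: v_11(21/10648) = -3. Step 2 — apply |x|_p = p^{-v_p(x)} = 11^{3} = 1331.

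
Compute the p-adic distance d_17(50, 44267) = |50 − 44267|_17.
d_17(50, 44267) = 1/4913

Step 1 — x − y = 50 − 44267 = -44217. Step 2 — v_17(-44217) = 3 (factor: -44217 = −(17^3 · 9); the sign does not affect v_p). Step 3 — |x − y|_17 = 17^{-3} = 1/4913.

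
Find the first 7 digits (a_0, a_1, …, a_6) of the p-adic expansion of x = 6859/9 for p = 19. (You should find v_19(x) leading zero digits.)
(a_0, …, a_6) = (0, 0, 0, 17, 16, 16, 16)

v_19(6859/9) = 3, so a_0 = ... = a_2 = 0. Factor out: x = 19^3 · u with u = 1/9 a unit in ℤ_19. Expand u iteratively via a_{v+i} = u_i mod 19, u_{i+1} = (u_i − a_{v+i})/19:
  u_0 = 1/9;  a_3 = 17;  u_1 = (u_0 − 17)/19 = -8/9
  u_1 = -8/9;  a_4 = 16;  u_2 = (u_1 − 16)/19 = -8/9
  u_2 = -8/9;  a_5 = 16;  u_3 = (u_2 − 16)/19 = -8/9
  u_3 = -8/9;  a_6 = 16;  u_4 = (u_3 − 16)/19 = -8/9
Digits: (0, 0, 0, 17, 16, 16, 16).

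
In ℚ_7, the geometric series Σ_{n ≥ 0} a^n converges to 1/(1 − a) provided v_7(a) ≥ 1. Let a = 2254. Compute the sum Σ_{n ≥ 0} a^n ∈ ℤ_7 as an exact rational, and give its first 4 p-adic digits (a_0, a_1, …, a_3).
Σ a^n = 1/(1 − a) = -1/2253;  first 4 digits = (1, 0, 4, 6)

v_7(a) = 2 ≥ 1, so the series converges in ℤ_7 to 1/(1 − a) = 1/(1 − 2254) = -1/2253. Expand this rational in ℤ_7: compute digits iteratively via d_i = x_i mod 7, x_{i+1} = (x_i − d_i)/7. The first 4 digits are (1, 0, 4, 6).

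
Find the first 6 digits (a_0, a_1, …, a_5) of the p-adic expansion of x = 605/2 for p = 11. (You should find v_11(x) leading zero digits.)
(a_0, …, a_5) = (0, 0, 8, 5, 5, 5)

v_11(605/2) = 2, so a_0 = ... = a_1 = 0. Factor out: x = 11^2 · u with u = 5/2 a unit in ℤ_11. Expand u iteratively via a_{v+i} = u_i mod 11, u_{i+1} = (u_i − a_{v+i})/11:
  u_0 = 5/2;  a_2 = 8;  u_1 = (u_0 − 8)/11 = -1/2
  u_1 = -1/2;  a_3 = 5;  u_2 = (u_1 − 5)/11 = -1/2
  u_2 = -1/2;  a_4 = 5;  u_3 = (u_2 − 5)/11 = -1/2
  u_3 = -1/2;  a_5 = 5;  u_4 = (u_3 − 5)/11 = -1/2
Digits: (0, 0, 8, 5, 5, 5).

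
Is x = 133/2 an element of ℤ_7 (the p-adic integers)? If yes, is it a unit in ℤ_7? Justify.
x ∈ ℤ_7 but not a unit; v_7(x) = 1 > 0

ℤ_7 = {x ∈ ℚ_7 : v_7(x) ≥ 0} and ℤ_7^× = {x ∈ ℤ_7 : v_7(x) = 0}. Here v_7(133/2) = v_7(num) − v_7(den) = 1; compare against these criteria.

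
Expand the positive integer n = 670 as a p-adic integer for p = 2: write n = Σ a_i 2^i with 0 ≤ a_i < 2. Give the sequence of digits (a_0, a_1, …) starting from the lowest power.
(a_0, a_1, …) = (0, 1, 1, 1, 1, 0, 0, 1, 0, 1)

Repeated division by 2 gives the digits low-to-high: 670 = 1·2^1 + 1·2^2 + 1·2^3 + 1·2^4 + 1·2^7 + 1·2^9. Digit sequence: (0, 1, 1, 1, 1, 0, 0, 1, 0, 1).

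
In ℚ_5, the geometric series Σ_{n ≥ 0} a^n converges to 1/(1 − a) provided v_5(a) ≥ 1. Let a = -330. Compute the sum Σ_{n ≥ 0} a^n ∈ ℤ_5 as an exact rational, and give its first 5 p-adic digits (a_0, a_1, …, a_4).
Σ a^n = 1/(1 − a) = 1/331;  first 5 digits = (1, 4, 2, 2, 0)

v_5(a) = 1 ≥ 1, so the series converges in ℤ_5 to 1/(1 − a) = 1/(1 − (-330)) = 1/331. Expand this rational in ℤ_5: compute digits iteratively via d_i = x_i mod 5, x_{i+1} = (x_i − d_i)/5. The first 5 digits are (1, 4, 2, 2, 0).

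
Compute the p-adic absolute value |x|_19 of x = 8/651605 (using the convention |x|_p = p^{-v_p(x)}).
|8/651605|_19 = 130321

Step 1 — compute v_19(x) by factoring powers of 19 out of the numerator and denominator: v_19(8/651605) = -4. Step 2 — apply |x|_p = p^{-v_p(x)} = 19^{4} = 130321.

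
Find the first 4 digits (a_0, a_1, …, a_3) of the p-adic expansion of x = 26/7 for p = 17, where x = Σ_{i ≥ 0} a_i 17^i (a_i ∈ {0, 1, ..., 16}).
(a_0, …, a_3) = (11, 2, 12, 9)

v_17(26/7) = 0 (numerator and denominator both coprime to 17), so x ∈ ℤ_17^×. Compute digits iteratively via a_i = x_i mod 17, x_{i+1} = (x_i − a_i)/17, with x_0 = x:
  x_0 = 26/7;  a_0 = 11;  x_1 = (x_0 − 11)/17 = -3/7
  x_1 = -3/7;  a_1 = 2;  x_2 = (x_1 − 2)/17 = -1/7
  x_2 = -1/7;  a_2 = 12;  x_3 = (x_2 − 12)/17 = -5/7
  x_3 = -5/7;  a_3 = 9;  x_4 = (x_3 − 9)/17 = -4/7
Digits: (11, 2, 12, 9).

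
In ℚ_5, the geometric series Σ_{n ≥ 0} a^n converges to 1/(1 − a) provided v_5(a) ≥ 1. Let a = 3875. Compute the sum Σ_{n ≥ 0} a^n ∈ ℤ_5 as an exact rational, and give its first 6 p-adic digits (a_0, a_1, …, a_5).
Σ a^n = 1/(1 − a) = -1/3874;  first 6 digits = (1, 0, 0, 1, 1, 1)

v_5(a) = 3 ≥ 1, so the series converges in ℤ_5 to 1/(1 − a) = 1/(1 − 3875) = -1/3874. Expand this rational in ℤ_5: compute digits iteratively via d_i = x_i mod 5, x_{i+1} = (x_i − d_i)/5. The first 6 digits are (1, 0, 0, 1, 1, 1).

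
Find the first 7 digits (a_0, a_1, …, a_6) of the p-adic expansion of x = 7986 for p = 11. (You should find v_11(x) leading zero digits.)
(a_0, …, a_6) = (0, 0, 0, 6, 0, 0, 0)

v_11(7986) = 3, so a_0 = ... = a_2 = 0. Factor out: x = 11^3 · u with u = 6 a unit in ℤ_11. Expand u iteratively via a_{v+i} = u_i mod 11, u_{i+1} = (u_i − a_{v+i})/11:
  u_0 = 6;  a_3 = 6;  u_1 = (u_0 − 6)/11 = 0
  u_1 = 0;  a_4 = 0;  u_2 = (u_1 − 0)/11 = 0
  u_2 = 0;  a_5 = 0;  u_3 = (u_2 − 0)/11 = 0
  u_3 = 0;  a_6 = 0;  u_4 = (u_3 − 0)/11 = 0
Digits: (0, 0, 0, 6, 0, 0, 0).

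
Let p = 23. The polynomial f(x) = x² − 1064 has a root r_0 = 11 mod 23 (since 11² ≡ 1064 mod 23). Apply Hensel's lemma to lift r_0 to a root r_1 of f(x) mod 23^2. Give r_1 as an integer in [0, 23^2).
r_1 = 126 (mod 529)

Hensel's recurrence: r_{i+1} = r_i − f(r_i)·(f′(r_i))^{-1} mod 23^{i+2}, with f′(x) = 2x. Iterate:
  r_0 = 11 (mod 23)
  r_1 = 126 (mod 529)
Final: r_1 = 126, and one checks f(r_1) ≡ 0 mod 23^2.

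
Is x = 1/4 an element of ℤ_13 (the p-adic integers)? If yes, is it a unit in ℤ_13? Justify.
x ∈ ℤ_13^× (unit); v_13(x) = 0

ℤ_13 = {x ∈ ℚ_13 : v_13(x) ≥ 0} and ℤ_13^× = {x ∈ ℤ_13 : v_13(x) = 0}. Here v_13(1/4) = v_13(num) − v_13(den) = 0; compare against these criteria.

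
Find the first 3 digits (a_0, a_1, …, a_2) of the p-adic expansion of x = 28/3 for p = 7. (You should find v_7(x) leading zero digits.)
(a_0, …, a_2) = (0, 6, 4)

v_7(28/3) = 1, so a_0 = ... = a_0 = 0. Factor out: x = 7^1 · u with u = 4/3 a unit in ℤ_7. Expand u iteratively via a_{v+i} = u_i mod 7, u_{i+1} = (u_i − a_{v+i})/7:
  u_0 = 4/3;  a_1 = 6;  u_1 = (u_0 − 6)/7 = -2/3
  u_1 = -2/3;  a_2 = 4;  u_2 = (u_1 − 4)/7 = -2/3
Digits: (0, 6, 4).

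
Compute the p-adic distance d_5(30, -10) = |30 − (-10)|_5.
d_5(30, -10) = 1/5

Step 1 — x − y = 30 − (-10) = 40. Step 2 — v_5(40) = 1 (factor: 40 = (5^1 · 8); the sign does not affect v_p). Step 3 — |x − y|_5 = 5^{-1} = 1/5.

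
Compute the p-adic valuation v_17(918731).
v_17(918731) = 4

v_17(n) is the largest exponent k such that 17^k divides n. Factor out: 918731 = 17^4 · 11. (Sign doesn't affect v_p.) So v_17(918731) = 4.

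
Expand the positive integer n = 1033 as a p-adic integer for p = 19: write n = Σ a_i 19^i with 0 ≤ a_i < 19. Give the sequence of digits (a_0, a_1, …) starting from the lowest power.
(a_0, a_1, …) = (7, 16, 2)

Repeated division by 19 gives the digits low-to-high: 1033 = 7 + 16·19^1 + 2·19^2. Digit sequence: (7, 16, 2).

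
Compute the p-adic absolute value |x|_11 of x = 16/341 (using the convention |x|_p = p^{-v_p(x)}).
|16/341|_11 = 11

Step 1 — compute v_11(x) by factoring powers of 11 out of the numerator and denominator: v_11(16/341) = -1. Step 2 — apply |x|_p = p^{-v_p(x)} = 11^{1} = 11.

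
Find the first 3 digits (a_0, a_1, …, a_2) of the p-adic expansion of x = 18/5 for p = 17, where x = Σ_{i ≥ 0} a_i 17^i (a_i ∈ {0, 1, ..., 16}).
(a_0, …, a_2) = (7, 10, 13)

v_17(18/5) = 0 (numerator and denominator both coprime to 17), so x ∈ ℤ_17^×. Compute digits iteratively via a_i = x_i mod 17, x_{i+1} = (x_i − a_i)/17, with x_0 = x:
  x_0 = 18/5;  a_0 = 7;  x_1 = (x_0 − 7)/17 = -1/5
  x_1 = -1/5;  a_1 = 10;  x_2 = (x_1 − 10)/17 = -3/5
  x_2 = -3/5;  a_2 = 13;  x_3 = (x_2 − 13)/17 = -4/5
Digits: (7, 10, 13).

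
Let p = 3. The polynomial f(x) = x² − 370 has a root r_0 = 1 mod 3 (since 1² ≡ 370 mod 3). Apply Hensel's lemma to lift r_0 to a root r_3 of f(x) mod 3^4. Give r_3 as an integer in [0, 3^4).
r_3 = 64 (mod 81)

Hensel's recurrence: r_{i+1} = r_i − f(r_i)·(f′(r_i))^{-1} mod 3^{i+2}, with f′(x) = 2x. Iterate:
  r_0 = 1 (mod 3)
  r_1 = 1 (mod 9)
  r_2 = 10 (mod 27)
  r_3 = 64 (mod 81)
Final: r_3 = 64, and one checks f(r_3) ≡ 0 mod 3^4.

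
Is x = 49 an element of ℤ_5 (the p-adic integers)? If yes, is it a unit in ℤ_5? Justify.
x ∈ ℤ_5^× (unit); v_5(x) = 0

ℤ_5 = {x ∈ ℚ_5 : v_5(x) ≥ 0} and ℤ_5^× = {x ∈ ℤ_5 : v_5(x) = 0}. Here v_5(49) = v_5(num) − v_5(den) = 0; compare against these criteria.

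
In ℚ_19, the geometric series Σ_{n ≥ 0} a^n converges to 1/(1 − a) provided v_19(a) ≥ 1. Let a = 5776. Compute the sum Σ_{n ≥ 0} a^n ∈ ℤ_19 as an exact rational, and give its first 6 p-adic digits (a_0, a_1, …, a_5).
Σ a^n = 1/(1 − a) = -1/5775;  first 6 digits = (1, 0, 16, 0, 9, 13)

v_19(a) = 2 ≥ 1, so the series converges in ℤ_19 to 1/(1 − a) = 1/(1 − 5776) = -1/5775. Expand this rational in ℤ_19: compute digits iteratively via d_i = x_i mod 19, x_{i+1} = (x_i − d_i)/19. The first 6 digits are (1, 0, 16, 0, 9, 13).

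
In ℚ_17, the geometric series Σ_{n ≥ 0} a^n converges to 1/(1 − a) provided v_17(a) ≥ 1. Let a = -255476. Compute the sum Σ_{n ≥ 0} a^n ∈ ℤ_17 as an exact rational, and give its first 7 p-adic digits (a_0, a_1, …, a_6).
Σ a^n = 1/(1 − a) = 1/255477;  first 7 digits = (1, 0, 0, 16, 13, 16, 0)

v_17(a) = 3 ≥ 1, so the series converges in ℤ_17 to 1/(1 − a) = 1/(1 − (-255476)) = 1/255477. Expand this rational in ℤ_17: compute digits iteratively via d_i = x_i mod 17, x_{i+1} = (x_i − d_i)/17. The first 7 digits are (1, 0, 0, 16, 13, 16, 0).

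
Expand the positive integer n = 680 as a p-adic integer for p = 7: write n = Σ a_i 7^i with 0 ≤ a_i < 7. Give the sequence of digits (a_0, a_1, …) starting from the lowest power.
(a_0, a_1, …) = (1, 6, 6, 1)

Repeated division by 7 gives the digits low-to-high: 680 = 1 + 6·7^1 + 6·7^2 + 1·7^3. Digit sequence: (1, 6, 6, 1).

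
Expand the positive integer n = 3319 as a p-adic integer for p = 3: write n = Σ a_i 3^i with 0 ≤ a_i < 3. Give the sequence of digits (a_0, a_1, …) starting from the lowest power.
(a_0, a_1, …) = (1, 2, 2, 2, 1, 1, 1, 1)

Repeated division by 3 gives the digits low-to-high: 3319 = 1 + 2·3^1 + 2·3^2 + 2·3^3 + 1·3^4 + 1·3^5 + 1·3^6 + 1·3^7. Digit sequence: (1, 2, 2, 2, 1, 1, 1, 1).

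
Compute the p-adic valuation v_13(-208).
v_13(-208) = 1

v_13(n) is the largest exponent k such that 13^k divides n. Factor out: -208 = -13^1 · 16. (Sign doesn't affect v_p.) So v_13(-208) = 1.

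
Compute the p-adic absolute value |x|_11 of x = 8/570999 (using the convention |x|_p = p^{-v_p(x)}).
|8/570999|_11 = 14641

Step 1 — compute v_11(x) by factoring powers of 11 out of the numerator and denominator: v_11(8/570999) = -4. Step 2 — apply |x|_p = p^{-v_p(x)} = 11^{4} = 14641.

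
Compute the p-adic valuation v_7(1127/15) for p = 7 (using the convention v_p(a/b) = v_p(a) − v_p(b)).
v_7(1127/15) = 2

Factor powers of 7 from the numerator and denominator of the reduced fraction: 1127 = 7^2 · 23 and 15 = 7^0 · 15. Apply v_p(a/b) = v_p(a) − v_p(b): v_7(1127/15) = 2 − 0 = 2.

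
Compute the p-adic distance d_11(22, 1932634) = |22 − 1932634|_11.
d_11(22, 1932634) = 1/161051

Step 1 — x − y = 22 − 1932634 = -1932612. Step 2 — v_11(-1932612) = 5 (factor: -1932612 = −(11^5 · 12); the sign does not affect v_p). Step 3 — |x − y|_11 = 11^{-5} = 1/161051.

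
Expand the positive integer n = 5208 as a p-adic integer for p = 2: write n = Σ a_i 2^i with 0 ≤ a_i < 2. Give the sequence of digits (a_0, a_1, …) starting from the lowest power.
(a_0, a_1, …) = (0, 0, 0, 1, 1, 0, 1, 0, 0, 0, 1, 0, 1)

Repeated division by 2 gives the digits low-to-high: 5208 = 1·2^3 + 1·2^4 + 1·2^6 + 1·2^10 + 1·2^12. Digit sequence: (0, 0, 0, 1, 1, 0, 1, 0, 0, 0, 1, 0, 1).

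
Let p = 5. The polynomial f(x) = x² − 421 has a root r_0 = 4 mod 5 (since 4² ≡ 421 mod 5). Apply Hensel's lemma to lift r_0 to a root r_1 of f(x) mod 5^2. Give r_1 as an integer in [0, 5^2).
r_1 = 14 (mod 25)

Hensel's recurrence: r_{i+1} = r_i − f(r_i)·(f′(r_i))^{-1} mod 5^{i+2}, with f′(x) = 2x. Iterate:
  r_0 = 4 (mod 5)
  r_1 = 14 (mod 25)
Final: r_1 = 14, and one checks f(r_1) ≡ 0 mod 5^2.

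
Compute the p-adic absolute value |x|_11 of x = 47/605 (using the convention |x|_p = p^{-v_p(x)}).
|47/605|_11 = 121

Step 1 — compute v_11(x) by factoring powers of 11 out of the numerator and denominator: v_11(47/605) = -2. Step 2 — apply |x|_p = p^{-v_p(x)} = 11^{2} = 121.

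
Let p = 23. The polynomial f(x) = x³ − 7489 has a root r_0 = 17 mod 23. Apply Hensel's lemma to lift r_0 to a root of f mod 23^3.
r_2 = 1765 (mod 12167)

Hensel: r_{i+1} = r_i − f(r_i)/f′(r_i) mod 23^{i+2}, where f′(x) = 3x². Iterate:
  r_0 = 17 (mod 23)
  r_1 = 178 (mod 529)
  r_2 = 1765 (mod 12167)
Final: r = 1765 with f(r) ≡ 0 mod 23^3.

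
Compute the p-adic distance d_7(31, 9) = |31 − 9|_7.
d_7(31, 9) = 1

Step 1 — x − y = 31 − 9 = 22. Step 2 — v_7(22) = 0 (factor: 22 = (7^0 · 22); the sign does not affect v_p). Step 3 — |x − y|_7 = 7^{0} = 1.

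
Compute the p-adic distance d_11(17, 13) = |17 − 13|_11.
d_11(17, 13) = 1

Step 1 — x − y = 17 − 13 = 4. Step 2 — v_11(4) = 0 (factor: 4 = (11^0 · 4); the sign does not affect v_p). Step 3 — |x − y|_11 = 11^{0} = 1.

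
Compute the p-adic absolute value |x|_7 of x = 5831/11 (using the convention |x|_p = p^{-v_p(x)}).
|5831/11|_7 = 1/343

Step 1 — compute v_7(x) by factoring powers of 7 out of the numerator and denominator: v_7(5831/11) = 3. Step 2 — apply |x|_p = p^{-v_p(x)} = 7^{-3} = 1/343.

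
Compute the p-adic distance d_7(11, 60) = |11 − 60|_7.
d_7(11, 60) = 1/49

Step 1 — x − y = 11 − 60 = -49. Step 2 — v_7(-49) = 2 (factor: -49 = −(7^2 · 1); the sign does not affect v_p). Step 3 — |x − y|_7 = 7^{-2} = 1/49.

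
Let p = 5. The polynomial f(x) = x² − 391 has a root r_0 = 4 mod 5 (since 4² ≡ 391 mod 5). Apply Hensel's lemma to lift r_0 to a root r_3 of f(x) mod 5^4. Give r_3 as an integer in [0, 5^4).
r_3 = 129 (mod 625)

Hensel's recurrence: r_{i+1} = r_i − f(r_i)·(f′(r_i))^{-1} mod 5^{i+2}, with f′(x) = 2x. Iterate:
  r_0 = 4 (mod 5)
  r_1 = 4 (mod 25)
  r_2 = 4 (mod 125)
  r_3 = 129 (mod 625)
Final: r_3 = 129, and one checks f(r_3) ≡ 0 mod 5^4.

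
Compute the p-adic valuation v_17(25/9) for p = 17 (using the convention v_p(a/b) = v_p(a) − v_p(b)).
v_17(25/9) = 0

Factor powers of 17 from the numerator and denominator of the reduced fraction: 25 = 17^0 · 25 and 9 = 17^0 · 9. Apply v_p(a/b) = v_p(a) − v_p(b): v_17(25/9) = 0 − 0 = 0.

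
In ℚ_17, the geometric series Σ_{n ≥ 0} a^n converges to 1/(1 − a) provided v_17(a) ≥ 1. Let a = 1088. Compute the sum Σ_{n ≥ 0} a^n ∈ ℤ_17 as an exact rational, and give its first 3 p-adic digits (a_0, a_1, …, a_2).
Σ a^n = 1/(1 − a) = -1/1087;  first 3 digits = (1, 13, 2)

v_17(a) = 1 ≥ 1, so the series converges in ℤ_17 to 1/(1 − a) = 1/(1 − 1088) = -1/1087. Expand this rational in ℤ_17: compute digits iteratively via d_i = x_i mod 17, x_{i+1} = (x_i − d_i)/17. The first 3 digits are (1, 13, 2).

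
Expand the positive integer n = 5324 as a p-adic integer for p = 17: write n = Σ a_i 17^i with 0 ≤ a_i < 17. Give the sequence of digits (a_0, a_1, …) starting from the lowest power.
(a_0, a_1, …) = (3, 7, 1, 1)

Repeated division by 17 gives the digits low-to-high: 5324 = 3 + 7·17^1 + 1·17^2 + 1·17^3. Digit sequence: (3, 7, 1, 1).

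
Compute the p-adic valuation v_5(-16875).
v_5(-16875) = 4

v_5(n) is the largest exponent k such that 5^k divides n. Factor out: -16875 = -5^4 · 27. (Sign doesn't affect v_p.) So v_5(-16875) = 4.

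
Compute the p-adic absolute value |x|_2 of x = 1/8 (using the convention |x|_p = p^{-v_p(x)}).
|1/8|_2 = 8

Step 1 — compute v_2(x) by factoring powers of 2 out of the numerator and denominator: v_2(1/8) = -3. Step 2 — apply |x|_p = p^{-v_p(x)} = 2^{3} = 8.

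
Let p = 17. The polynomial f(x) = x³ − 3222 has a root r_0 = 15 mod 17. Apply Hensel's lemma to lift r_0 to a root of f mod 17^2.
r_1 = 219 (mod 289)

Hensel: r_{i+1} = r_i − f(r_i)/f′(r_i) mod 17^{i+2}, where f′(x) = 3x². Iterate:
  r_0 = 15 (mod 17)
  r_1 = 219 (mod 289)
Final: r = 219 with f(r) ≡ 0 mod 17^2.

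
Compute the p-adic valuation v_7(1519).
v_7(1519) = 2

v_7(n) is the largest exponent k such that 7^k divides n. Factor out: 1519 = 7^2 · 31. (Sign doesn't affect v_p.) So v_7(1519) = 2.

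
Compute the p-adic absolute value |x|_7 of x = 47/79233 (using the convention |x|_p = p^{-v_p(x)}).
|47/79233|_7 = 2401

Step 1 — compute v_7(x) by factoring powers of 7 out of the numerator and denominator: v_7(47/79233) = -4. Step 2 — apply |x|_p = p^{-v_p(x)} = 7^{4} = 2401.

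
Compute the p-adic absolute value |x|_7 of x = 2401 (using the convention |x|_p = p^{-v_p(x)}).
|2401|_7 = 1/2401

Step 1 — compute v_7(x) by factoring powers of 7 out of the numerator and denominator: v_7(2401) = 4. Step 2 — apply |x|_p = p^{-v_p(x)} = 7^{-4} = 1/2401.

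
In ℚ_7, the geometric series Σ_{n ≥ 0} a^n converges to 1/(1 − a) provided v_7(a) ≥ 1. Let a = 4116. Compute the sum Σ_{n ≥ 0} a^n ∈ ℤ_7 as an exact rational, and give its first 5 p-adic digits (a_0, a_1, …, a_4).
Σ a^n = 1/(1 − a) = -1/4115;  first 5 digits = (1, 0, 0, 5, 1)

v_7(a) = 3 ≥ 1, so the series converges in ℤ_7 to 1/(1 − a) = 1/(1 − 4116) = -1/4115. Expand this rational in ℤ_7: compute digits iteratively via d_i = x_i mod 7, x_{i+1} = (x_i − d_i)/7. The first 5 digits are (1, 0, 0, 5, 1).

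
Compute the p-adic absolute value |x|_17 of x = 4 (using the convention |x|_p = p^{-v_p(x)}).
|4|_17 = 1

Step 1 — compute v_17(x) by factoring powers of 17 out of the numerator and denominator: v_17(4) = 0. Step 2 — apply |x|_p = p^{-v_p(x)} = 17^{0} = 1.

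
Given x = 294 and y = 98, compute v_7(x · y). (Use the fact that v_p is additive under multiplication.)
v_7(28812) = 4

v_p(x) = 2 (factor: 294 = 7^2 · 6); v_p(y) = 2 (factor: 98 = 7^2 · 2). Additivity: v_p(xy) = v_p(x) + v_p(y) = 2 + 2 = 4. (Direct check: xy = 28812 = 7^4 · (12).)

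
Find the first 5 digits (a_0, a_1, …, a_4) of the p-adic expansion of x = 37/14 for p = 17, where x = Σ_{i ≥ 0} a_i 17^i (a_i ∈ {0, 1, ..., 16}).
(a_0, …, a_4) = (16, 15, 10, 3, 1)

v_17(37/14) = 0 (numerator and denominator both coprime to 17), so x ∈ ℤ_17^×. Compute digits iteratively via a_i = x_i mod 17, x_{i+1} = (x_i − a_i)/17, with x_0 = x:
  x_0 = 37/14;  a_0 = 16;  x_1 = (x_0 − 16)/17 = -11/14
  x_1 = -11/14;  a_1 = 15;  x_2 = (x_1 − 15)/17 = -13/14
  x_2 = -13/14;  a_2 = 10;  x_3 = (x_2 − 10)/17 = -9/14
  x_3 = -9/14;  a_3 = 3;  x_4 = (x_3 − 3)/17 = -3/14
  x_4 = -3/14;  a_4 = 1;  x_5 = (x_4 − 1)/17 = -1/14
Digits: (16, 15, 10, 3, 1).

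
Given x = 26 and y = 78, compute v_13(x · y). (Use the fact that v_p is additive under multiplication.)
v_13(2028) = 2

v_p(x) = 1 (factor: 26 = 13^1 · 2); v_p(y) = 1 (factor: 78 = 13^1 · 6). Additivity: v_p(xy) = v_p(x) + v_p(y) = 1 + 1 = 2. (Direct check: xy = 2028 = 13^2 · (12).)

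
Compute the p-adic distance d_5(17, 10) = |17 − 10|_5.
d_5(17, 10) = 1

Step 1 — x − y = 17 − 10 = 7. Step 2 — v_5(7) = 0 (factor: 7 = (5^0 · 7); the sign does not affect v_p). Step 3 — |x − y|_5 = 5^{0} = 1.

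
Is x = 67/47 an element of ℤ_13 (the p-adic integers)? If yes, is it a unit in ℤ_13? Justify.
x ∈ ℤ_13^× (unit); v_13(x) = 0

ℤ_13 = {x ∈ ℚ_13 : v_13(x) ≥ 0} and ℤ_13^× = {x ∈ ℤ_13 : v_13(x) = 0}. Here v_13(67/47) = v_13(num) − v_13(den) = 0; compare against these criteria.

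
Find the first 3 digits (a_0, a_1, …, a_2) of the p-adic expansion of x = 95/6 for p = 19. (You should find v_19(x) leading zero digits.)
(a_0, …, a_2) = (0, 4, 3)

v_19(95/6) = 1, so a_0 = ... = a_0 = 0. Factor out: x = 19^1 · u with u = 5/6 a unit in ℤ_19. Expand u iteratively via a_{v+i} = u_i mod 19, u_{i+1} = (u_i − a_{v+i})/19:
  u_0 = 5/6;  a_1 = 4;  u_1 = (u_0 − 4)/19 = -1/6
  u_1 = -1/6;  a_2 = 3;  u_2 = (u_1 − 3)/19 = -1/6
Digits: (0, 4, 3).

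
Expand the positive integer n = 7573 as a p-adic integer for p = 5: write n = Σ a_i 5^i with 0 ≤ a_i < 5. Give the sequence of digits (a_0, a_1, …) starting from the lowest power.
(a_0, a_1, …) = (3, 4, 2, 0, 2, 2)

Repeated division by 5 gives the digits low-to-high: 7573 = 3 + 4·5^1 + 2·5^2 + 2·5^4 + 2·5^5. Digit sequence: (3, 4, 2, 0, 2, 2).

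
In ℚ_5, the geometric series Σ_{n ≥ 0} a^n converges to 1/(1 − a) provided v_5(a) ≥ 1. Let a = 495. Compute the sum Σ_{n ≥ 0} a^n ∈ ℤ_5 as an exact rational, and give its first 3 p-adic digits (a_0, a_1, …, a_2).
Σ a^n = 1/(1 − a) = -1/494;  first 3 digits = (1, 4, 0)

v_5(a) = 1 ≥ 1, so the series converges in ℤ_5 to 1/(1 − a) = 1/(1 − 495) = -1/494. Expand this rational in ℤ_5: compute digits iteratively via d_i = x_i mod 5, x_{i+1} = (x_i − d_i)/5. The first 3 digits are (1, 4, 0).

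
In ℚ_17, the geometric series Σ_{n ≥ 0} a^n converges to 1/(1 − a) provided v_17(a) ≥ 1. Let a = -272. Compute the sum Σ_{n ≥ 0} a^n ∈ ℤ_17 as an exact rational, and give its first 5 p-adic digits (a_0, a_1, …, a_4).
Σ a^n = 1/(1 − a) = 1/273;  first 5 digits = (1, 1, 0, 16, 15)

v_17(a) = 1 ≥ 1, so the series converges in ℤ_17 to 1/(1 − a) = 1/(1 − (-272)) = 1/273. Expand this rational in ℤ_17: compute digits iteratively via d_i = x_i mod 17, x_{i+1} = (x_i − d_i)/17. The first 5 digits are (1, 1, 0, 16, 15).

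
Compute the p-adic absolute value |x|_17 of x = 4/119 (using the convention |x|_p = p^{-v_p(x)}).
|4/119|_17 = 17

Step 1 — compute v_17(x) by factoring powers of 17 out of the numerator and denominator: v_17(4/119) = -1. Step 2 — apply |x|_p = p^{-v_p(x)} = 17^{1} = 17.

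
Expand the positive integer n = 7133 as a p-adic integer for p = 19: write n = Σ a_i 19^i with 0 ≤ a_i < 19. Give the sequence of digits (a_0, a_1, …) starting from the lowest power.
(a_0, a_1, …) = (8, 14, 0, 1)

Repeated division by 19 gives the digits low-to-high: 7133 = 8 + 14·19^1 + 1·19^3. Digit sequence: (8, 14, 0, 1).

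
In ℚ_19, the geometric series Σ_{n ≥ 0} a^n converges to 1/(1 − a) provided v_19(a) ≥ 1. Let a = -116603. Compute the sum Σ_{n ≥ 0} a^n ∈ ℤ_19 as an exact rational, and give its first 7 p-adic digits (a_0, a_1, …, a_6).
Σ a^n = 1/(1 − a) = 1/116604;  first 7 digits = (1, 0, 0, 2, 18, 18, 3)

v_19(a) = 3 ≥ 1, so the series converges in ℤ_19 to 1/(1 − a) = 1/(1 − (-116603)) = 1/116604. Expand this rational in ℤ_19: compute digits iteratively via d_i = x_i mod 19, x_{i+1} = (x_i − d_i)/19. The first 7 digits are (1, 0, 0, 2, 18, 18, 3).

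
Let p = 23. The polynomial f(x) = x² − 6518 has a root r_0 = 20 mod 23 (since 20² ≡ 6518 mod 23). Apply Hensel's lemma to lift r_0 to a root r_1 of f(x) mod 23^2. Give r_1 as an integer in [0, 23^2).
r_1 = 411 (mod 529)

Hensel's recurrence: r_{i+1} = r_i − f(r_i)·(f′(r_i))^{-1} mod 23^{i+2}, with f′(x) = 2x. Iterate:
  r_0 = 20 (mod 23)
  r_1 = 411 (mod 529)
Final: r_1 = 411, and one checks f(r_1) ≡ 0 mod 23^2.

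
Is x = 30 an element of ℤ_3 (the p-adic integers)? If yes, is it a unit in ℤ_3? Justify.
x ∈ ℤ_3 but not a unit; v_3(x) = 1 > 0

ℤ_3 = {x ∈ ℚ_3 : v_3(x) ≥ 0} and ℤ_3^× = {x ∈ ℤ_3 : v_3(x) = 0}. Here v_3(30) = v_3(num) − v_3(den) = 1; compare against these criteria.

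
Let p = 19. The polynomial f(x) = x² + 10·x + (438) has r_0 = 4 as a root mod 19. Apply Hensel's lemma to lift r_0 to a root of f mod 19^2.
r_1 = 137 (mod 361)

Hensel: r_{i+1} = r_i − f(r_i)·(f′(r_i))^{-1} mod 19^{i+2}, f′(x) = 2x + 10. Iterate:
  r_0 = 4 (mod 19)
  r_1 = 137 (mod 361)
Final: r = 137 satisfies f(r) ≡ 0 mod 19^2.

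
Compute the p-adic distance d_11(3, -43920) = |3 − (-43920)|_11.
d_11(3, -43920) = 1/14641

Step 1 — x − y = 3 − (-43920) = 43923. Step 2 — v_11(43923) = 4 (factor: 43923 = (11^4 · 3); the sign does not affect v_p). Step 3 — |x − y|_11 = 11^{-4} = 1/14641.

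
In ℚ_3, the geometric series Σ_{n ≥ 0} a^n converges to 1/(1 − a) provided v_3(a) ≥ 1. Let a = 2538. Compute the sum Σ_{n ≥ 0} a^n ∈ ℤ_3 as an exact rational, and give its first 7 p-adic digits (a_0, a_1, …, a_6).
Σ a^n = 1/(1 − a) = -1/2537;  first 7 digits = (1, 0, 0, 1, 1, 1, 1)

v_3(a) = 3 ≥ 1, so the series converges in ℤ_3 to 1/(1 − a) = 1/(1 − 2538) = -1/2537. Expand this rational in ℤ_3: compute digits iteratively via d_i = x_i mod 3, x_{i+1} = (x_i − d_i)/3. The first 7 digits are (1, 0, 0, 1, 1, 1, 1).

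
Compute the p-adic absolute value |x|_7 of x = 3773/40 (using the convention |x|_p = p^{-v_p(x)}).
|3773/40|_7 = 1/343

Step 1 — compute v_7(x) by factoring powers of 7 out of the numerator and denominator: v_7(3773/40) = 3. Step 2 — apply |x|_p = p^{-v_p(x)} = 7^{-3} = 1/343.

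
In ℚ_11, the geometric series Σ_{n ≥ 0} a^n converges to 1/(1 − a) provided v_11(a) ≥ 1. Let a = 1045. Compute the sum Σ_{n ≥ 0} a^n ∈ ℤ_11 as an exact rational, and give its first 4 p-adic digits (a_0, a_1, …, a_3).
Σ a^n = 1/(1 − a) = -1/1044;  first 4 digits = (1, 7, 2, 9)

v_11(a) = 1 ≥ 1, so the series converges in ℤ_11 to 1/(1 − a) = 1/(1 − 1045) = -1/1044. Expand this rational in ℤ_11: compute digits iteratively via d_i = x_i mod 11, x_{i+1} = (x_i − d_i)/11. The first 4 digits are (1, 7, 2, 9).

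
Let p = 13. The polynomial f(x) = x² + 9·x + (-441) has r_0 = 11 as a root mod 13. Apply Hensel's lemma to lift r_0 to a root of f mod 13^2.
r_1 = 89 (mod 169)

Hensel: r_{i+1} = r_i − f(r_i)·(f′(r_i))^{-1} mod 13^{i+2}, f′(x) = 2x + 9. Iterate:
  r_0 = 11 (mod 13)
  r_1 = 89 (mod 169)
Final: r = 89 satisfies f(r) ≡ 0 mod 13^2.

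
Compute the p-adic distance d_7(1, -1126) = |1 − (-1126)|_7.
d_7(1, -1126) = 1/49

Step 1 — x − y = 1 − (-1126) = 1127. Step 2 — v_7(1127) = 2 (factor: 1127 = (7^2 · 23); the sign does not affect v_p). Step 3 — |x − y|_7 = 7^{-2} = 1/49.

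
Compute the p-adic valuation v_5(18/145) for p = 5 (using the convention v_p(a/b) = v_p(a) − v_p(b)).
v_5(18/145) = -1

Factor powers of 5 from the numerator and denominator of the reduced fraction: 18 = 5^0 · 18 and 145 = 5^1 · 29. Apply v_p(a/b) = v_p(a) − v_p(b): v_5(18/145) = 0 − 1 = -1.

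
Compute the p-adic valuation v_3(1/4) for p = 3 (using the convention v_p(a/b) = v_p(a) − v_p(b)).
v_3(1/4) = 0

Factor powers of 3 from the numerator and denominator of the reduced fraction: 1 = 3^0 · 1 and 4 = 3^0 · 4. Apply v_p(a/b) = v_p(a) − v_p(b): v_3(1/4) = 0 − 0 = 0.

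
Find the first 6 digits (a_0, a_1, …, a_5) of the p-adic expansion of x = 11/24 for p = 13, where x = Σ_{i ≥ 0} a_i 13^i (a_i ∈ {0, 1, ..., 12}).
(a_0, …, a_5) = (1, 7, 0, 7, 0, 7)

v_13(11/24) = 0 (numerator and denominator both coprime to 13), so x ∈ ℤ_13^×. Compute digits iteratively via a_i = x_i mod 13, x_{i+1} = (x_i − a_i)/13, with x_0 = x:
  x_0 = 11/24;  a_0 = 1;  x_1 = (x_0 − 1)/13 = -1/24
  x_1 = -1/24;  a_1 = 7;  x_2 = (x_1 − 7)/13 = -13/24
  x_2 = -13/24;  a_2 = 0;  x_3 = (x_2 − 0)/13 = -1/24
  x_3 = -1/24;  a_3 = 7;  x_4 = (x_3 − 7)/13 = -13/24
  x_4 = -13/24;  a_4 = 0;  x_5 = (x_4 − 0)/13 = -1/24
  x_5 = -1/24;  a_5 = 7;  x_6 = (x_5 − 7)/13 = -13/24
Digits: (1, 7, 0, 7, 0, 7).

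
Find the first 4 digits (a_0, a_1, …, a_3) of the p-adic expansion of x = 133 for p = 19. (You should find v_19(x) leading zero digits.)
(a_0, …, a_3) = (0, 7, 0, 0)

v_19(133) = 1, so a_0 = ... = a_0 = 0. Factor out: x = 19^1 · u with u = 7 a unit in ℤ_19. Expand u iteratively via a_{v+i} = u_i mod 19, u_{i+1} = (u_i − a_{v+i})/19:
  u_0 = 7;  a_1 = 7;  u_1 = (u_0 − 7)/19 = 0
  u_1 = 0;  a_2 = 0;  u_2 = (u_1 − 0)/19 = 0
  u_2 = 0;  a_3 = 0;  u_3 = (u_2 − 0)/19 = 0
Digits: (0, 7, 0, 0).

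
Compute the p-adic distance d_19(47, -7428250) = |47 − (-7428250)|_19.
d_19(47, -7428250) = 1/2476099

Step 1 — x − y = 47 − (-7428250) = 7428297. Step 2 — v_19(7428297) = 5 (factor: 7428297 = (19^5 · 3); the sign does not affect v_p). Step 3 — |x − y|_19 = 19^{-5} = 1/2476099.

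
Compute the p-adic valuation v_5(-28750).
v_5(-28750) = 4

v_5(n) is the largest exponent k such that 5^k divides n. Factor out: -28750 = -5^4 · 46. (Sign doesn't affect v_p.) So v_5(-28750) = 4.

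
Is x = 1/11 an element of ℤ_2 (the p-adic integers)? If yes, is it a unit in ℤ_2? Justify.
x ∈ ℤ_2^× (unit); v_2(x) = 0

ℤ_2 = {x ∈ ℚ_2 : v_2(x) ≥ 0} and ℤ_2^× = {x ∈ ℤ_2 : v_2(x) = 0}. Here v_2(1/11) = v_2(num) − v_2(den) = 0; compare against these criteria.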